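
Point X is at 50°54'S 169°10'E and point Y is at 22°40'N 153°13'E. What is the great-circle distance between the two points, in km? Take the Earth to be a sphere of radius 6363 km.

8318 km

Haversine: a = sin²(Δφ/2)+cos φ₁ cos φ₂ sin²(Δλ/2) = 0.36975;  σ = 2·atan2(√a,√(1−a))
σ = 74.901° → d = Rσ = 6363·1.30726 = 8318 km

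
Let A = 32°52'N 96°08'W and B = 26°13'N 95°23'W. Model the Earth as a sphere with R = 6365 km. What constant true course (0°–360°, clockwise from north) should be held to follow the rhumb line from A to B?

Δψ = ln[tan(π/4+φ₂/2)/tan(π/4+φ₁/2)] = -0.1335
Δλ = +0.0131 rad (taken the short way round)
course = atan2(Δλ, Δψ) = 174.40°

174.4°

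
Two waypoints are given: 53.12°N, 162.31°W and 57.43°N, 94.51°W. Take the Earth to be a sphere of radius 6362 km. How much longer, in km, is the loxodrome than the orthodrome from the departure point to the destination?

Great circle: cos σ = sin φ₁ sin φ₂ + cos φ₁ cos φ₂ cos Δλ,  σ = 0.6499 rad → d_gc = 4134.41 km
Rhumb line: Δψ = +0.1322, q = Δφ/Δψ = 0.5689, d_rh = R√(Δφ²+q²Δλ²) = 4309.87 km
Excess = 4309.87 − 4134.41 = 175.46 ≈ 175 km

175 km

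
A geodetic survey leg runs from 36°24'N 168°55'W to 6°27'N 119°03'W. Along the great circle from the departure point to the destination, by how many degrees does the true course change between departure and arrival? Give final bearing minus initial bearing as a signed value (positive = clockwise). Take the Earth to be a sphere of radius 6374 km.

+19.9°

Initial bearing θ₁ = atan2(sin Δλ cos φ₂, cos φ₁ sin φ₂ − sin φ₁ cos φ₂ cos Δλ) = 110.87°
Final bearing θ₂ = (initial bearing from the destination back to the start) + 180° = 130.81°
Δθ = θ₂ − θ₁ = +19.9°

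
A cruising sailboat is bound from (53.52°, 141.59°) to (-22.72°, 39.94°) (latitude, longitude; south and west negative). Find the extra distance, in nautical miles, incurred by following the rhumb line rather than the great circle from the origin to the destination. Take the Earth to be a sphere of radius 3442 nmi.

143 nmi

Great circle: cos σ = sin φ₁ sin φ₂ + cos φ₁ cos φ₂ cos Δλ,  σ = 2.0057 rad → d_gc = 6903.5 nmi
Rhumb line: Δψ = -1.5174, q = Δφ/Δψ = 0.8769, d_rh = R√(Δφ²+q²Δλ²) = 7046.5 nmi
Excess = 7046.5 − 6903.5 = 143.0 ≈ 143 nmi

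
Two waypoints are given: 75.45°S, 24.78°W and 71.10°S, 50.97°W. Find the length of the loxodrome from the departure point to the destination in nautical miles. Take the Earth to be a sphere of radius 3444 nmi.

Δψ = ln[tan(π/4+φ₂/2)/tan(π/4+φ₁/2)] = +0.2653;  Δφ = +0.0759 rad,  Δλ = -0.4571 rad
q = Δφ/Δψ = 0.2862
d = R·√(Δφ² + q²Δλ²) = 3444·0.15125 = 521 nmi

521 nmi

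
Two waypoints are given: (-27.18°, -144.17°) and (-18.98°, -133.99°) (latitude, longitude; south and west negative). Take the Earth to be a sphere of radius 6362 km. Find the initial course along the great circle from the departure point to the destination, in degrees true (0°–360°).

50.9°

N = sin Δλ·cos φ₂ = +0.1671;  D = cos φ₁ sin φ₂ − sin φ₁ cos φ₂ cos Δλ = +0.1358
initial course = atan2(N, D) = 50.90°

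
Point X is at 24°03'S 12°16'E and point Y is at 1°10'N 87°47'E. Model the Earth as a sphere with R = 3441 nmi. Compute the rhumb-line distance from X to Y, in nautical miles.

Δψ = ln[tan(π/4+φ₂/2)/tan(π/4+φ₁/2)] = +0.4530;  Δφ = +0.4401 rad,  Δλ = +1.3180 rad
q = Δφ/Δψ = 0.9715
d = R·√(Δφ² + q²Δλ²) = 3441·1.35401 = 4659 nmi

4659 nmi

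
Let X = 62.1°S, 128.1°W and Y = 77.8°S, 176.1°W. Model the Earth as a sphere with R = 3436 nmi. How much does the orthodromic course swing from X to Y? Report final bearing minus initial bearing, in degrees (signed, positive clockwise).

+45.8°

At departure: θ₁ = atan2(sin Δλ cos φ₂, cos φ₁ sin φ₂ − sin φ₁ cos φ₂ cos Δλ) = 205.29°
At arrival: θ₂ = atan2(sin Δλ cos φ₁, −cos φ₂ sin φ₁ + sin φ₂ cos φ₁ cos Δλ) = 251.07°
Δθ = θ₂ − θ₁ = +45.8°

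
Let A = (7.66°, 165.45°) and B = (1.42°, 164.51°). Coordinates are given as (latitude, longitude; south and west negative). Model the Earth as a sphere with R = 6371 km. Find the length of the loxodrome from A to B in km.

Rhumb course C = atan2(Δλ, Δψ) with Δψ = ln[tan(π/4+φ₂/2)/tan(π/4+φ₁/2)] = -0.1093, Δλ = -0.0164 → C = 188.54°
d = R·|Δφ| / |cos C| = 6371·0.10891 / 0.98892 = 702 km

702 km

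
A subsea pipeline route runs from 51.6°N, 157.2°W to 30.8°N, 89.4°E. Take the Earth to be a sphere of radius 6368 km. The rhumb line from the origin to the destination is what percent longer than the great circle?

9.6%

Great circle: σ = 1.3803 rad → d_gc = Rσ = 8789.5 km
Rhumb: Δφ = -0.3630, Δλ = -1.9792, Δψ = -0.4894, q = Δφ/Δψ = 0.7418 → d_rh = R√(Δφ²+q²Δλ²) = 9631.1 km
Excess = (9631.1 − 8789.5) / 8789.5 = 841.6 / 8789.5 = 9.58% ≈ 9.6%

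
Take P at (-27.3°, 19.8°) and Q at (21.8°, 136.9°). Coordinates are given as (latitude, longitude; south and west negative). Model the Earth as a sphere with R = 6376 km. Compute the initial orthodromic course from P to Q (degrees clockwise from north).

θ = atan2( sin Δλ·cos φ₂ ,  cos φ₁ sin φ₂ − sin φ₁ cos φ₂ cos Δλ )
  = atan2(+0.8265, +0.1360) = 80.66°

80.7°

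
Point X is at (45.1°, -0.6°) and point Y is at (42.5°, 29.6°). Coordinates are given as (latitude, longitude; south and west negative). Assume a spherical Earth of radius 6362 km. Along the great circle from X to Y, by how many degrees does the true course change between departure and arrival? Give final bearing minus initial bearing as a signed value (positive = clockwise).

+21.2°

Initial bearing θ₁ = atan2(sin Δλ cos φ₂, cos φ₁ sin φ₂ − sin φ₁ cos φ₂ cos Δλ) = 86.06°
Final bearing θ₂ = (initial bearing from the destination back to the start) + 180° = 107.23°
Δθ = θ₂ − θ₁ = +21.2°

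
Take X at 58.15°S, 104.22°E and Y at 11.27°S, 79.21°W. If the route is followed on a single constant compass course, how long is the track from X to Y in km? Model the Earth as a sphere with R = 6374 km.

Rhumb course C = atan2(Δλ, Δψ) with Δψ = ln[tan(π/4+φ₂/2)/tan(π/4+φ₁/2)] = +1.0561, Δλ = +3.0817 → C = 71.08°
d = R·|Δφ| / |cos C| = 6374·0.81821 / 0.32420 = 16087 km

16087 km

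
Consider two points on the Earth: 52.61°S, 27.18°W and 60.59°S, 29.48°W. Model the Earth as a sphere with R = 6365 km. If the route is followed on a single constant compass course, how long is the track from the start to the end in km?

Rhumb course C = atan2(Δλ, Δψ) with Δψ = ln[tan(π/4+φ₂/2)/tan(π/4+φ₁/2)] = -0.2542, Δλ = -0.0401 → C = 188.98°
d = R·|Δφ| / |cos C| = 6365·0.13928 / 0.98776 = 897 km

897 km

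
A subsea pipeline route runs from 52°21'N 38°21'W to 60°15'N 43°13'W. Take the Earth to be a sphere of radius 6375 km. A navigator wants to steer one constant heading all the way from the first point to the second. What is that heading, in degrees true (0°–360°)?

Meridional parts: M(φ₁)=+1.0761, M(φ₂)=+1.3257 → ΔM = +0.2496;  Δλ = -0.0849 rad
tan C = Δλ / ΔM = -0.3403 → C = 341.21°

341.2°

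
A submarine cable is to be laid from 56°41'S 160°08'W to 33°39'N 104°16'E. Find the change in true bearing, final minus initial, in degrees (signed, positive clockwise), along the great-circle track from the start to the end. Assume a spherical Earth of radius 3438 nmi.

At departure: θ₁ = atan2(sin Δλ cos φ₂, cos φ₁ sin φ₂ − sin φ₁ cos φ₂ cos Δλ) = 285.93°
At arrival: θ₂ = atan2(sin Δλ cos φ₁, −cos φ₂ sin φ₁ + sin φ₂ cos φ₁ cos Δλ) = 320.62°
Δθ = θ₂ − θ₁ = +34.7°

+34.7°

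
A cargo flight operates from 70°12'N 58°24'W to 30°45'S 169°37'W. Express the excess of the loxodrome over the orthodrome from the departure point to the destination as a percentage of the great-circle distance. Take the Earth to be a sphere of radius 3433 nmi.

4.7%

Great circle: σ = 2.1974 rad → d_gc = Rσ = 7543.8 nmi
Rhumb: Δφ = -1.7619, Δλ = -1.9411, Δψ = -2.3101, q = Δφ/Δψ = 0.7627 → d_rh = R√(Δφ²+q²Δλ²) = 7900.4 nmi
Excess = (7900.4 − 7543.8) / 7543.8 = 356.6 / 7543.8 = 4.73% ≈ 4.7%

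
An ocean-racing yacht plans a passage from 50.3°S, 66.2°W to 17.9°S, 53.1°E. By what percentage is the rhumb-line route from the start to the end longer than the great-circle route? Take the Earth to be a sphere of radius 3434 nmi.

Great circle: σ = 1.6318 rad → d_gc = Rσ = 5603.7 nmi
Rhumb: Δφ = +0.5655, Δλ = +2.0822, Δψ = +0.7012, q = Δφ/Δψ = 0.8064 → d_rh = R√(Δφ²+q²Δλ²) = 6084.3 nmi
Excess = (6084.3 − 5603.7) / 5603.7 = 480.6 / 5603.7 = 8.58% ≈ 8.6%

8.6%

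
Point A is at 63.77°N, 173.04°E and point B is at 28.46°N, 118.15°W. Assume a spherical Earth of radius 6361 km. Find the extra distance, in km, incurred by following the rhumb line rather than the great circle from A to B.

217 km

Great circle: cos σ = sin φ₁ sin φ₂ + cos φ₁ cos φ₂ cos Δλ,  σ = 0.9668 rad → d_gc = 6149.91 km
Rhumb line: Δψ = -0.9383, q = Δφ/Δψ = 0.6568, d_rh = R√(Δφ²+q²Δλ²) = 6367.39 km
Excess = 6367.39 − 6149.91 = 217.48 ≈ 217 km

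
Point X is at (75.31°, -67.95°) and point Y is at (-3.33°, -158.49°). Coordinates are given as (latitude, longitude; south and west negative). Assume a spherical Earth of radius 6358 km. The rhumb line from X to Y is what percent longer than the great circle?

5.3%

Great circle: σ = 1.6294 rad → d_gc = Rσ = 10359.7 km
Rhumb: Δφ = -1.3725, Δλ = -1.5802, Δψ = -2.1069, q = Δφ/Δψ = 0.6515 → d_rh = R√(Δφ²+q²Δλ²) = 10908.3 km
Excess = (10908.3 − 10359.7) / 10359.7 = 548.6 / 10359.7 = 5.30% ≈ 5.3%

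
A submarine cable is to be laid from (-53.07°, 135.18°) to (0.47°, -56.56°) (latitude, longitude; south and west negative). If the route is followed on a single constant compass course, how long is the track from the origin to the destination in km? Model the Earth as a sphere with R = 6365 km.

Rhumb course C = atan2(Δλ, Δψ) with Δψ = ln[tan(π/4+φ₂/2)/tan(π/4+φ₁/2)] = +1.1051, Δλ = +2.9367 → C = 69.38°
d = R·|Δφ| / |cos C| = 6365·0.93445 / 0.35219 = 16888 km

16888 km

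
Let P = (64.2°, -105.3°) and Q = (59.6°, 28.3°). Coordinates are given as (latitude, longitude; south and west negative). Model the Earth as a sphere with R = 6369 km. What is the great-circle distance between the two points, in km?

cos σ = sin φ₁ sin φ₂ + cos φ₁ cos φ₂ cos Δλ
      = sin(64.20°)sin(59.60°) + cos(64.20°)cos(59.60°)cos(133.60°) = 0.6247
σ = 51.343° → d = Rσ = 6369·0.89611 = 5707 km

5707 km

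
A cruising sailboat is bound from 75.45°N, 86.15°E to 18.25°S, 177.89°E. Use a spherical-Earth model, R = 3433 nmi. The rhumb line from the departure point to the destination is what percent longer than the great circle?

Great circle: σ = 1.8864 rad → d_gc = Rσ = 6475.9 nmi
Rhumb: Δφ = -1.6354, Δλ = +1.6012, Δψ = -2.3824, q = Δφ/Δψ = 0.6864 → d_rh = R√(Δφ²+q²Δλ²) = 6764.3 nmi
Excess = (6764.3 − 6475.9) / 6475.9 = 288.4 / 6475.9 = 4.453% ≈ 4.5%

4.5%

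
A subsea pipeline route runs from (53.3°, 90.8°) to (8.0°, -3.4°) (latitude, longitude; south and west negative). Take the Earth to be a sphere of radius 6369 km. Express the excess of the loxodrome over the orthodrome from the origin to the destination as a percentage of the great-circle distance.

Great circle: σ = 1.5025 rad → d_gc = Rσ = 9569.4 km
Rhumb: Δφ = -0.7906, Δλ = -1.6441, Δψ = -0.9635, q = Δφ/Δψ = 0.8206 → d_rh = R√(Δφ²+q²Δλ²) = 9959.5 km
Excess = (9959.5 − 9569.4) / 9569.4 = 390.1 / 9569.4 = 4.08% ≈ 4.1%

4.1%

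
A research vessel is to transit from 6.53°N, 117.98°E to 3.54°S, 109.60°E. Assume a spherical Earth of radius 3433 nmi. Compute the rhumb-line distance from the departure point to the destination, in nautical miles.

784 nmi

Δψ = ln[tan(π/4+φ₂/2)/tan(π/4+φ₁/2)] = -0.1760;  Δφ = -0.1758 rad,  Δλ = -0.1463 rad
q = Δφ/Δψ = 0.9984
d = R·√(Δφ² + q²Δλ²) = 3433·0.22850 = 784 nmi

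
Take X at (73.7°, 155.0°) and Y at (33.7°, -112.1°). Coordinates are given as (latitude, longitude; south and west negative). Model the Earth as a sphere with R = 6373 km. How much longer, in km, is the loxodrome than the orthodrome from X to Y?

Great circle: cos σ = sin φ₁ sin φ₂ + cos φ₁ cos φ₂ cos Δλ,  σ = 1.0231 rad → d_gc = 6520.2 km
Rhumb line: Δψ = -1.3181, q = Δφ/Δψ = 0.5297, d_rh = R√(Δφ²+q²Δλ²) = 7053.4 km
Excess = 7053.4 − 6520.2 = 533.2 ≈ 533 km

533 km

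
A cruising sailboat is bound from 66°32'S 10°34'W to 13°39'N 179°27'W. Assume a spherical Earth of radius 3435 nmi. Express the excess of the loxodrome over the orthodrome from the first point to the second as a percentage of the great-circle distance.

Great circle: σ = 2.2095 rad → d_gc = Rσ = 7589.7 nmi
Rhumb: Δφ = +1.3995, Δλ = -2.9476, Δψ = +1.8122, q = Δφ/Δψ = 0.7722 → d_rh = R√(Δφ²+q²Δλ²) = 9178.5 nmi
Excess = (9178.5 − 7589.7) / 7589.7 = 1588.8 / 7589.7 = 20.93% ≈ 20.9%

20.9%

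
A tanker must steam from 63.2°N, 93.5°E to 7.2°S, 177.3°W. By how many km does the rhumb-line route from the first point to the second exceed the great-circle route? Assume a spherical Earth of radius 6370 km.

376 km

Great circle: cos σ = sin φ₁ sin φ₂ + cos φ₁ cos φ₂ cos Δλ,  σ = 1.6766 rad → d_gc = 10680.1 km
Rhumb line: Δψ = -1.5605, q = Δφ/Δψ = 0.7874, d_rh = R√(Δφ²+q²Δλ²) = 11055.9 km
Excess = 11055.9 − 10680.1 = 375.8 ≈ 376 km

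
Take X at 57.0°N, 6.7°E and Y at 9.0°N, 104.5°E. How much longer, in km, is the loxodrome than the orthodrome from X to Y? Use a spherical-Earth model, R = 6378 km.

Great circle: cos σ = sin φ₁ sin φ₂ + cos φ₁ cos φ₂ cos Δλ,  σ = 1.5126 rad → d_gc = 9647.2 km
Rhumb line: Δψ = -1.0589, q = Δφ/Δψ = 0.7911, d_rh = R√(Δφ²+q²Δλ²) = 10135.6 km
Excess = 10135.6 − 9647.2 = 488.4 ≈ 488 km

488 km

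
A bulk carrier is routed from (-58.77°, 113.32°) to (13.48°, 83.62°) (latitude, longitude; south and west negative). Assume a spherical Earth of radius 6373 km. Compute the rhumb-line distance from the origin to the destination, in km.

8495 km

Δψ = ln[tan(π/4+φ₂/2)/tan(π/4+φ₁/2)] = +1.5123;  Δφ = +1.2610 rad,  Δλ = -0.5184 rad
q = Δφ/Δψ = 0.8338
d = R·√(Δφ² + q²Δλ²) = 6373·1.33302 = 8495 km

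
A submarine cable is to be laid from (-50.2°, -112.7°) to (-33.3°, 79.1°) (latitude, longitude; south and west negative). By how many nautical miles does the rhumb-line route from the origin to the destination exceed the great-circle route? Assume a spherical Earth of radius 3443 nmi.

Great circle: cos σ = sin φ₁ sin φ₂ + cos φ₁ cos φ₂ cos Δλ,  σ = 1.6729 rad → d_gc = 5759.7 nmi
Rhumb line: Δψ = +0.3991, q = Δφ/Δψ = 0.7390, d_rh = R√(Δφ²+q²Δλ²) = 7537.9 nmi
Excess = 7537.9 − 5759.7 = 1778.2 ≈ 1778 nmi

1778 nmi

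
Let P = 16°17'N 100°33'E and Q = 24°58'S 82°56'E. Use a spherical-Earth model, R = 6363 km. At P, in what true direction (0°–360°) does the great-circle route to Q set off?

θ = atan2( sin Δλ·cos φ₂ ,  cos φ₁ sin φ₂ − sin φ₁ cos φ₂ cos Δλ )
  = atan2(-0.2744, -0.6474) = 202.97°

203.0°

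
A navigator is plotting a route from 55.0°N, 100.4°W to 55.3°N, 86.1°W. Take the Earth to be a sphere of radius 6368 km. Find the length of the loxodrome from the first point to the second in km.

909 km

Δψ = ln[tan(π/4+φ₂/2)/tan(π/4+φ₁/2)] = +0.0092;  Δφ = +0.0052 rad,  Δλ = +0.2496 rad
q = Δφ/Δψ = 0.5714
d = R·√(Δφ² + q²Δλ²) = 6368·0.14271 = 909 km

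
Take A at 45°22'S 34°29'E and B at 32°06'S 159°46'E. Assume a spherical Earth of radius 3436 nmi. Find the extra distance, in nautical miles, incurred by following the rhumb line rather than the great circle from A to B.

Great circle: cos σ = sin φ₁ sin φ₂ + cos φ₁ cos φ₂ cos Δλ,  σ = 1.5364 rad → d_gc = 5279.1 nmi
Rhumb line: Δψ = +0.2984, q = Δφ/Δψ = 0.7761, d_rh = R√(Δφ²+q²Δλ²) = 5884.7 nmi
Excess = 5884.7 − 5279.1 = 605.6 ≈ 606 nmi

606 nmi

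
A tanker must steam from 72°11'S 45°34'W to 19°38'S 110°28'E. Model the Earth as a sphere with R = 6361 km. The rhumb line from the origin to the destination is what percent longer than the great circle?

25.3%

Great circle: σ = 1.5142 rad → d_gc = Rσ = 9631.9 km
Rhumb: Δφ = +0.9172, Δλ = +2.7233, Δψ = +1.5036, q = Δφ/Δψ = 0.6100 → d_rh = R√(Δφ²+q²Δλ²) = 12070.5 km
Excess = (12070.5 − 9631.9) / 9631.9 = 2438.6 / 9631.9 = 25.32% ≈ 25.3%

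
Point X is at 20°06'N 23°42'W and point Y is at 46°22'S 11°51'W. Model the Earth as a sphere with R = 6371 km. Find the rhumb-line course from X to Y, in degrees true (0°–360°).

Meridional parts: M(φ₁)=+0.3582, M(φ₂)=-0.9155 → ΔM = -1.2738;  Δλ = +0.2068 rad
tan C = Δλ / ΔM = -0.1624 → C = 170.78°

170.8°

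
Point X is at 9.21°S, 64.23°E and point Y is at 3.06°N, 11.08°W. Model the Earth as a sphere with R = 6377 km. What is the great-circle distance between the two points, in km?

8462 km

Haversine: a = sin²(Δφ/2)+cos φ₁ cos φ₂ sin²(Δλ/2) = 0.37929;  σ = 2·atan2(√a,√(1−a))
σ = 76.030° → d = Rσ = 6377·1.32697 = 8462 km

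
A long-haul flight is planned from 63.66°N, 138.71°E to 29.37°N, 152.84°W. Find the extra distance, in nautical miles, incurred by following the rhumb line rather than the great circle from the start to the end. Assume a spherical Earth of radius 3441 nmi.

Great circle: cos σ = sin φ₁ sin φ₂ + cos φ₁ cos φ₂ cos Δλ,  σ = 0.9502 rad → d_gc = 3269.49 nmi
Rhumb line: Δψ = -0.9158, q = Δφ/Δψ = 0.6535, d_rh = R√(Δφ²+q²Δλ²) = 3384.95 nmi
Excess = 3384.95 − 3269.49 = 115.46 ≈ 115 nmi

115 nmi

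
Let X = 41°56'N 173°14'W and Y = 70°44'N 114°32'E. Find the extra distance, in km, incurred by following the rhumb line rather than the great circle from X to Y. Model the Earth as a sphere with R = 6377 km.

Great circle: cos σ = sin φ₁ sin φ₂ + cos φ₁ cos φ₂ cos Δλ,  σ = 0.7873 rad → d_gc = 5020.8 km
Rhumb line: Δψ = +0.9659, q = Δφ/Δψ = 0.5204, d_rh = R√(Δφ²+q²Δλ²) = 5270.5 km
Excess = 5270.5 − 5020.8 = 249.7 ≈ 250 km

250 km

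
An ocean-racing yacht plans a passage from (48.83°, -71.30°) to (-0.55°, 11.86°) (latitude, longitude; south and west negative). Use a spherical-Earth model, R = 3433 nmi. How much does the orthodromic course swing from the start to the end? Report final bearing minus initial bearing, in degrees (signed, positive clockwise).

Initial bearing θ₁ = atan2(sin Δλ cos φ₂, cos φ₁ sin φ₂ − sin φ₁ cos φ₂ cos Δλ) = 95.52°
Final bearing θ₂ = (initial bearing from the destination back to the start) + 180° = 139.06°
Δθ = θ₂ − θ₁ = +43.5°

+43.5°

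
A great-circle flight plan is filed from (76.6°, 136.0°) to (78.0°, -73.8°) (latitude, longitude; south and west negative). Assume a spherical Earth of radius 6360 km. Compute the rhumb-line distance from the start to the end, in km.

Δψ = ln[tan(π/4+φ₂/2)/tan(π/4+φ₁/2)] = +0.1113;  Δφ = +0.0244 rad,  Δλ = +2.6215 rad
q = Δφ/Δψ = 0.2196
d = R·√(Δφ² + q²Δλ²) = 6360·0.57626 = 3665 km

3665 km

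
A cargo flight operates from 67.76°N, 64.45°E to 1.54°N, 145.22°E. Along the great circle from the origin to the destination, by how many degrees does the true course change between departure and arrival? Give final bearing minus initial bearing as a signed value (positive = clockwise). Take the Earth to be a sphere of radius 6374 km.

At departure: θ₁ = atan2(sin Δλ cos φ₂, cos φ₁ sin φ₂ − sin φ₁ cos φ₂ cos Δλ) = 97.98°
At arrival: θ₂ = atan2(sin Δλ cos φ₁, −cos φ₂ sin φ₁ + sin φ₂ cos φ₁ cos Δλ) = 157.98°
Δθ = θ₂ − θ₁ = +60.0°

+60.0°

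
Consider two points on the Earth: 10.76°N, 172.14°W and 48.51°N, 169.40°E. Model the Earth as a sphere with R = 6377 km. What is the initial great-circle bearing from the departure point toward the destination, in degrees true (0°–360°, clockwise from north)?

341.3°

N = sin Δλ·cos φ₂ = -0.2098;  D = cos φ₁ sin φ₂ − sin φ₁ cos φ₂ cos Δλ = +0.6186
initial course = atan2(N, D) = 341.27°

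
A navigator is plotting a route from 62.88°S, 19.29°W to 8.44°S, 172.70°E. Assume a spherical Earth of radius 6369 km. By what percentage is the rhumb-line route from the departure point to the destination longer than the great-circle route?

Great circle: σ = 1.8865 rad → d_gc = Rσ = 12014.8 km
Rhumb: Δφ = +0.9502, Δλ = -2.9323, Δψ = +1.2743, q = Δφ/Δψ = 0.7456 → d_rh = R√(Δφ²+q²Δλ²) = 15183.0 km
Excess = (15183.0 − 12014.8) / 12014.8 = 3168.2 / 12014.8 = 26.37% ≈ 26.4%

26.4%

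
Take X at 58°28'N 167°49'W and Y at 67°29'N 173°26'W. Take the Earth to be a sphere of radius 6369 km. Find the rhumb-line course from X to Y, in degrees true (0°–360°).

Δψ = ln[tan(π/4+φ₂/2)/tan(π/4+φ₁/2)] = +0.3495
Δλ = -0.0980 rad (taken the short way round)
course = atan2(Δλ, Δψ) = 344.33°

344.3°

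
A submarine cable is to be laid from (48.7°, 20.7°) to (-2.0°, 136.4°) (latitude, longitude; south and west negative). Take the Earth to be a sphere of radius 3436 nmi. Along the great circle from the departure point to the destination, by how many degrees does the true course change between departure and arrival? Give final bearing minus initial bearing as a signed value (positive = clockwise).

At departure: θ₁ = atan2(sin Δλ cos φ₂, cos φ₁ sin φ₂ − sin φ₁ cos φ₂ cos Δλ) = 71.43°
At arrival: θ₂ = atan2(sin Δλ cos φ₁, −cos φ₂ sin φ₁ + sin φ₂ cos φ₁ cos Δλ) = 141.24°
Δθ = θ₂ − θ₁ = +69.8°

+69.8°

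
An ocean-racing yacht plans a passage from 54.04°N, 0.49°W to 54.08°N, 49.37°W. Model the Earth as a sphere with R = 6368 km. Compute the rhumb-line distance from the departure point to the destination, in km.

Δψ = ln[tan(π/4+φ₂/2)/tan(π/4+φ₁/2)] = +0.0012;  Δφ = +0.0007 rad,  Δλ = -0.8531 rad
q = Δφ/Δψ = 0.5869
d = R·√(Δφ² + q²Δλ²) = 6368·0.50073 = 3189 km

3189 km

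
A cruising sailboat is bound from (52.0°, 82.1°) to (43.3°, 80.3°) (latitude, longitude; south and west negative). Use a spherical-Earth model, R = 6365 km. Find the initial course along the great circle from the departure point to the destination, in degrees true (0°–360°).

N = sin Δλ·cos φ₂ = -0.0229;  D = cos φ₁ sin φ₂ − sin φ₁ cos φ₂ cos Δλ = -0.1510
initial course = atan2(N, D) = 188.61°

188.6°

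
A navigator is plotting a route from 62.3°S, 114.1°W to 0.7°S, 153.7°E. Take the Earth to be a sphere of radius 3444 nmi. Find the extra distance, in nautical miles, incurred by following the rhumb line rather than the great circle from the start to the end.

235 nmi

Great circle: cos σ = sin φ₁ sin φ₂ + cos φ₁ cos φ₂ cos Δλ,  σ = 1.5778 rad → d_gc = 5434.0 nmi
Rhumb line: Δψ = +1.3880, q = Δφ/Δψ = 0.7746, d_rh = R√(Δφ²+q²Δλ²) = 5669.1 nmi
Excess = 5669.1 − 5434.0 = 235.1 ≈ 235 nmi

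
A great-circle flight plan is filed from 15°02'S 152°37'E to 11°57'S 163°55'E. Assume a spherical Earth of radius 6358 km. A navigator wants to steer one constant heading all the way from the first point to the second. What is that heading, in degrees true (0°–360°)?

74.3°

Δψ = ln[tan(π/4+φ₂/2)/tan(π/4+φ₁/2)] = +0.0553
Δλ = +0.1972 rad (taken the short way round)
course = atan2(Δλ, Δψ) = 74.32°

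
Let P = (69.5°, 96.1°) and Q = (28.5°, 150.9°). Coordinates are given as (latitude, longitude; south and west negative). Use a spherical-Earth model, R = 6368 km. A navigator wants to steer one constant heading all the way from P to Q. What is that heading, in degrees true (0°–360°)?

Δψ = ln[tan(π/4+φ₂/2)/tan(π/4+φ₁/2)] = -1.1909
Δλ = +0.9564 rad (taken the short way round)
course = atan2(Δλ, Δψ) = 141.23°

141.2°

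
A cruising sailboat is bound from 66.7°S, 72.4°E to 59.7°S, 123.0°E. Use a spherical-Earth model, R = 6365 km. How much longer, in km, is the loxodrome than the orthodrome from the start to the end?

69 km

Great circle: cos σ = sin φ₁ sin φ₂ + cos φ₁ cos φ₂ cos Δλ,  σ = 0.4036 rad → d_gc = 2568.9 km
Rhumb line: Δψ = +0.2725, q = Δφ/Δψ = 0.4484, d_rh = R√(Δφ²+q²Δλ²) = 2637.7 km
Excess = 2637.7 − 2568.9 = 68.8 ≈ 69 km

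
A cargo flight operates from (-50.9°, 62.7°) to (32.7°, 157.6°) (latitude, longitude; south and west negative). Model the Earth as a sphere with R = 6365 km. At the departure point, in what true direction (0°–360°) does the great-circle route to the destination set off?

N = sin Δλ·cos φ₂ = +0.8384;  D = cos φ₁ sin φ₂ − sin φ₁ cos φ₂ cos Δλ = +0.2849
initial course = atan2(N, D) = 71.23°

71.2°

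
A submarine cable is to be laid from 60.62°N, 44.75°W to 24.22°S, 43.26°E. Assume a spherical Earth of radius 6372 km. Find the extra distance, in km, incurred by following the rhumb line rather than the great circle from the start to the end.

Great circle: cos σ = sin φ₁ sin φ₂ + cos φ₁ cos φ₂ cos Δλ,  σ = 1.9198 rad → d_gc = 12232.8 km
Rhumb line: Δψ = -1.7747, q = Δφ/Δψ = 0.8344, d_rh = R√(Δφ²+q²Δλ²) = 12478.6 km
Excess = 12478.6 − 12232.8 = 245.8 ≈ 246 km

246 km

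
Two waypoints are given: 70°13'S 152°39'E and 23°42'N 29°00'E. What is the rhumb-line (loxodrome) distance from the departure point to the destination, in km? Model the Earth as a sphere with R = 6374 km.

Rhumb course C = atan2(Δλ, Δψ) with Δψ = ln[tan(π/4+φ₂/2)/tan(π/4+φ₁/2)] = +2.1725, Δλ = -2.1581 → C = 315.19°
d = R·|Δφ| / |cos C| = 6374·1.63916 / 0.70945 = 14727 km

14727 km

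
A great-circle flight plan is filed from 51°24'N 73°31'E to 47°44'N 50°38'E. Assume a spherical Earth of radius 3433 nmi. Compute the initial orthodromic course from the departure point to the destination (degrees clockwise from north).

θ = atan2( sin Δλ·cos φ₂ ,  cos φ₁ sin φ₂ − sin φ₁ cos φ₂ cos Δλ )
  = atan2(-0.2615, -0.0226) = 265.06°

265.1°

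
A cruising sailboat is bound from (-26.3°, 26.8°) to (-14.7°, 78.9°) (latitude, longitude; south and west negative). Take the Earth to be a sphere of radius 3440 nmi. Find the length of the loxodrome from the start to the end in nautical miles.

Rhumb course C = atan2(Δλ, Δψ) with Δψ = ln[tan(π/4+φ₂/2)/tan(π/4+φ₁/2)] = +0.2166, Δλ = +0.9093 → C = 76.60°
d = R·|Δφ| / |cos C| = 3440·0.20246 / 0.23174 = 3005 nmi

3005 nmi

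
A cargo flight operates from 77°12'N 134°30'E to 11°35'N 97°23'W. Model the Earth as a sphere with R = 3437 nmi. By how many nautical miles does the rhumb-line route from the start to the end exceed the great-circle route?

Great circle: cos σ = sin φ₁ sin φ₂ + cos φ₁ cos φ₂ cos Δλ,  σ = 1.5089 rad → d_gc = 5186.2 nmi
Rhumb line: Δψ = -1.9842, q = Δφ/Δψ = 0.5772, d_rh = R√(Δφ²+q²Δλ²) = 5930.4 nmi
Excess = 5930.4 − 5186.2 = 744.2 ≈ 744 nmi

744 nmi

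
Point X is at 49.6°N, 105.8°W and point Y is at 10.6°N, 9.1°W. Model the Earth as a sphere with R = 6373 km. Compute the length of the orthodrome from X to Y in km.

cos σ = sin φ₁ sin φ₂ + cos φ₁ cos φ₂ cos Δλ
      = sin(49.60°)sin(10.60°) + cos(49.60°)cos(10.60°)cos(96.70°) = 0.0658
σ = 86.230° → d = Rσ = 6373·1.50499 = 9591 km

9591 km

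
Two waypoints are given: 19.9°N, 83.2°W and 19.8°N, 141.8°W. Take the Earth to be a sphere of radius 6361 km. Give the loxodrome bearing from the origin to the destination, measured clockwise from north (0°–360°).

Δψ = ln[tan(π/4+φ₂/2)/tan(π/4+φ₁/2)] = -0.0019
Δλ = -1.0228 rad (taken the short way round)
course = atan2(Δλ, Δψ) = 269.90°

269.9°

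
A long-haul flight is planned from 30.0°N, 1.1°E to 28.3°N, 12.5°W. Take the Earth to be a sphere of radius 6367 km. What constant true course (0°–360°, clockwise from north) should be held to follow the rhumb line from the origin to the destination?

Δψ = ln[tan(π/4+φ₂/2)/tan(π/4+φ₁/2)] = -0.0340
Δλ = -0.2374 rad (taken the short way round)
course = atan2(Δλ, Δψ) = 261.85°

261.9°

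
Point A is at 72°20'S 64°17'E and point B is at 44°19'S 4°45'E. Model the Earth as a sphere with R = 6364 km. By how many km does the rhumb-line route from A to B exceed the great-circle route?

Great circle: cos σ = sin φ₁ sin φ₂ + cos φ₁ cos φ₂ cos Δλ,  σ = 0.6829 rad → d_gc = 4345.7 km
Rhumb line: Δψ = +0.9971, q = Δφ/Δψ = 0.4904, d_rh = R√(Δφ²+q²Δλ²) = 4494.4 km
Excess = 4494.4 − 4345.7 = 148.7 ≈ 149 km

149 km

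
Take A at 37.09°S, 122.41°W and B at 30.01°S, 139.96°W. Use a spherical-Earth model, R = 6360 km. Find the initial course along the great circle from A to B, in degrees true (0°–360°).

N = sin Δλ·cos φ₂ = -0.2611;  D = cos φ₁ sin φ₂ − sin φ₁ cos φ₂ cos Δλ = +0.0989
initial course = atan2(N, D) = 290.75°

290.8°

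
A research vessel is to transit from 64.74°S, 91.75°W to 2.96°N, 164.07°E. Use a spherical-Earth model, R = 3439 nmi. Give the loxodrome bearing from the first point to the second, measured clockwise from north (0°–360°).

Meridional parts: M(φ₁)=-1.4958, M(φ₂)=+0.0517 → ΔM = +1.5475;  Δλ = -1.8183 rad
tan C = Δλ / ΔM = -1.1750 → C = 310.40°

310.4°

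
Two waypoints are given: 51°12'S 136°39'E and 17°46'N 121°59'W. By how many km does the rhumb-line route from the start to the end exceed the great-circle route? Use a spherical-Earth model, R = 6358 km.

Great circle: cos σ = sin φ₁ sin φ₂ + cos φ₁ cos φ₂ cos Δλ,  σ = 1.9342 rad → d_gc = 12297.3 km
Rhumb line: Δψ = +1.3589, q = Δφ/Δψ = 0.8858, d_rh = R√(Δφ²+q²Δλ²) = 12563.9 km
Excess = 12563.9 − 12297.3 = 266.6 ≈ 267 km

267 km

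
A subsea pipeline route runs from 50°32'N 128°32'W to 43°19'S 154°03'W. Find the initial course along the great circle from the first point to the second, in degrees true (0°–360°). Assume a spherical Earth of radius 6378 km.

θ = atan2( sin Δλ·cos φ₂ ,  cos φ₁ sin φ₂ − sin φ₁ cos φ₂ cos Δλ )
  = atan2(-0.3134, -0.9430) = 198.39°

198.4°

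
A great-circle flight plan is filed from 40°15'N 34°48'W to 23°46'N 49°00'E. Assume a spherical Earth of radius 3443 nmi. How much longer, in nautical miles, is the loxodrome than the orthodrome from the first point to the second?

129 nmi

Great circle: cos σ = sin φ₁ sin φ₂ + cos φ₁ cos φ₂ cos Δλ,  σ = 1.2283 rad → d_gc = 4229.1 nmi
Rhumb line: Δψ = -0.3414, q = Δφ/Δψ = 0.8427, d_rh = R√(Δφ²+q²Δλ²) = 4357.8 nmi
Excess = 4357.8 − 4229.1 = 128.7 ≈ 129 nmi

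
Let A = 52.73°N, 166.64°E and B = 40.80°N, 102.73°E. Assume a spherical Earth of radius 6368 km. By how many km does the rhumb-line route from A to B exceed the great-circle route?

Great circle: cos σ = sin φ₁ sin φ₂ + cos φ₁ cos φ₂ cos Δλ,  σ = 0.7647 rad → d_gc = 4869.6 km
Rhumb line: Δψ = -0.3058, q = Δφ/Δψ = 0.6809, d_rh = R√(Δφ²+q²Δλ²) = 5015.2 km
Excess = 5015.2 − 4869.6 = 145.6 ≈ 146 km

146 km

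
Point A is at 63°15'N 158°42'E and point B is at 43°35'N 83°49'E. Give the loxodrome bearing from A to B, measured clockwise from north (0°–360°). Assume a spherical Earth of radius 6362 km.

245.7°

Δψ = ln[tan(π/4+φ₂/2)/tan(π/4+φ₁/2)] = -0.5896
Δλ = -1.3070 rad (taken the short way round)
course = atan2(Δλ, Δψ) = 245.72°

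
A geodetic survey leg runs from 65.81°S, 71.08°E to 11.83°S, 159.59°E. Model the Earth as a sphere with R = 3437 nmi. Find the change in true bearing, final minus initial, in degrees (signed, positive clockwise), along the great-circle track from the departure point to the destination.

-68.9°

At departure: θ₁ = atan2(sin Δλ cos φ₂, cos φ₁ sin φ₂ − sin φ₁ cos φ₂ cos Δλ) = 93.56°
At arrival: θ₂ = atan2(sin Δλ cos φ₁, −cos φ₂ sin φ₁ + sin φ₂ cos φ₁ cos Δλ) = 24.70°
Δθ = θ₂ − θ₁ = -68.9°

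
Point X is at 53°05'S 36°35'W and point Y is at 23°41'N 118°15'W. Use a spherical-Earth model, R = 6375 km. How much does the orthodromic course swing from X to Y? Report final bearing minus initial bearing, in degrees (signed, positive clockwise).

+31.3°

At departure: θ₁ = atan2(sin Δλ cos φ₂, cos φ₁ sin φ₂ − sin φ₁ cos φ₂ cos Δλ) = 290.98°
At arrival: θ₂ = atan2(sin Δλ cos φ₁, −cos φ₂ sin φ₁ + sin φ₂ cos φ₁ cos Δλ) = 322.23°
Δθ = θ₂ − θ₁ = +31.3°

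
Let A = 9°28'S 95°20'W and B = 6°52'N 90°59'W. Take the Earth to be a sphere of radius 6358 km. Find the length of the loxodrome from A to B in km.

1875 km

Rhumb course C = atan2(Δλ, Δψ) with Δψ = ln[tan(π/4+φ₂/2)/tan(π/4+φ₁/2)] = +0.2861, Δλ = +0.0759 → C = 14.86°
d = R·|Δφ| / |cos C| = 6358·0.28507 / 0.96655 = 1875 km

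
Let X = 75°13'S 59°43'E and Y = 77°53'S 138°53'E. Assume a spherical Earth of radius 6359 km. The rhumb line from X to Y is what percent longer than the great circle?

Great circle: σ = 0.2997 rad → d_gc = Rσ = 1905.8 km
Rhumb: Δφ = -0.0465, Δλ = +1.3817, Δψ = -0.2008, q = Δφ/Δψ = 0.2318 → d_rh = R√(Δφ²+q²Δλ²) = 2058.4 km
Excess = (2058.4 − 1905.8) / 1905.8 = 152.6 / 1905.8 = 8.01% ≈ 8.0%

8.0%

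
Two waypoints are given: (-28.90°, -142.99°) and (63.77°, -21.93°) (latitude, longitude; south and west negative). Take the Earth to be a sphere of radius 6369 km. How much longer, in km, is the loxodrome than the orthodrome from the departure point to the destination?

677 km

Great circle: cos σ = sin φ₁ sin φ₂ + cos φ₁ cos φ₂ cos Δλ,  σ = 2.2564 rad → d_gc = 14371.09 km
Rhumb line: Δψ = +1.9840, q = Δφ/Δψ = 0.8152, d_rh = R√(Δφ²+q²Δλ²) = 15048.58 km
Excess = 15048.58 − 14371.09 = 677.49 ≈ 677 km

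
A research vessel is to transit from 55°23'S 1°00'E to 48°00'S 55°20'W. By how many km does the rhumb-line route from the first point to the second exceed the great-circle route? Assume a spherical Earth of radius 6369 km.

Great circle: cos σ = sin φ₁ sin φ₂ + cos φ₁ cos φ₂ cos Δλ,  σ = 0.6053 rad → d_gc = 3855.4 km
Rhumb line: Δψ = +0.2085, q = Δφ/Δψ = 0.6181, d_rh = R√(Δφ²+q²Δλ²) = 3956.5 km
Excess = 3956.5 − 3855.4 = 101.1 ≈ 101 km

101 km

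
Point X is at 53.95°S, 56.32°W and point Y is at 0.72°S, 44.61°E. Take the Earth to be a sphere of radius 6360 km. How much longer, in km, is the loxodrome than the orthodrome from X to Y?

Great circle: cos σ = sin φ₁ sin φ₂ + cos φ₁ cos φ₂ cos Δλ,  σ = 1.6724 rad → d_gc = 10636.4 km
Rhumb line: Δψ = +1.1101, q = Δφ/Δψ = 0.8369, d_rh = R√(Δφ²+q²Δλ²) = 11082.5 km
Excess = 11082.5 − 10636.4 = 446.1 ≈ 446 km

446 km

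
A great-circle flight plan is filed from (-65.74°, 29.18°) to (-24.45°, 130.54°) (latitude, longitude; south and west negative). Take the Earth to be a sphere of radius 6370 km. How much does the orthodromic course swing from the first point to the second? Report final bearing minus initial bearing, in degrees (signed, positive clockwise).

-85.5°

At departure: θ₁ = atan2(sin Δλ cos φ₂, cos φ₁ sin φ₂ − sin φ₁ cos φ₂ cos Δλ) = 110.49°
At arrival: θ₂ = atan2(sin Δλ cos φ₁, −cos φ₂ sin φ₁ + sin φ₂ cos φ₁ cos Δλ) = 25.01°
Δθ = θ₂ − θ₁ = -85.5°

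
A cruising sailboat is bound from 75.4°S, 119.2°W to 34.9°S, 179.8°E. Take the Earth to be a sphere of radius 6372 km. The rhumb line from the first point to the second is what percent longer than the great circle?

Great circle: σ = 0.8581 rad → d_gc = Rσ = 5467.6 km
Rhumb: Δφ = +0.7069, Δλ = -1.0647, Δψ = +1.4042, q = Δφ/Δψ = 0.5034 → d_rh = R√(Δφ²+q²Δλ²) = 5652.3 km
Excess = (5652.3 − 5467.6) / 5467.6 = 184.7 / 5467.6 = 3.38% ≈ 3.4%

3.4%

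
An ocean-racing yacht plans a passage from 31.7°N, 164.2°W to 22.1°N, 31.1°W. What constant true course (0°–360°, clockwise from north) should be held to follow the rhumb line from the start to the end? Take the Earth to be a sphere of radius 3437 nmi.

Meridional parts: M(φ₁)=+0.5839, M(φ₂)=+0.3957 → ΔM = -0.1882;  Δλ = +2.3230 rad
tan C = Δλ / ΔM = -12.3425 → C = 94.63°

94.6°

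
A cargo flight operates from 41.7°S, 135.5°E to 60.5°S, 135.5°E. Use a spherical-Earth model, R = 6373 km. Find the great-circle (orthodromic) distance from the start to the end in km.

2091 km

cos σ = sin φ₁ sin φ₂ + cos φ₁ cos φ₂ cos Δλ
      = sin(-41.70°)sin(-60.50°) + cos(-41.70°)cos(-60.50°)cos(0.00°) = 0.9466
σ = 18.800° → d = Rσ = 6373·0.32812 = 2091 km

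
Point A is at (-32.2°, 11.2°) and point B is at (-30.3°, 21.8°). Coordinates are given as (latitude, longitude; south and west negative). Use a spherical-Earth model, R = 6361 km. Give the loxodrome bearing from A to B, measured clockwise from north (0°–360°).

78.2°

Δψ = ln[tan(π/4+φ₂/2)/tan(π/4+φ₁/2)] = +0.0388
Δλ = +0.1850 rad (taken the short way round)
course = atan2(Δλ, Δψ) = 78.16°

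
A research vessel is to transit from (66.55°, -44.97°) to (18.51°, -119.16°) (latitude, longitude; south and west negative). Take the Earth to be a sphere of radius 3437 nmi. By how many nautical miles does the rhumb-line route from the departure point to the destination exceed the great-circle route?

154 nmi

Great circle: cos σ = sin φ₁ sin φ₂ + cos φ₁ cos φ₂ cos Δλ,  σ = 1.1658 rad → d_gc = 4006.7 nmi
Rhumb line: Δψ = -1.2436, q = Δφ/Δψ = 0.6742, d_rh = R√(Δφ²+q²Δλ²) = 4160.3 nmi
Excess = 4160.3 − 4006.7 = 153.6 ≈ 154 nmi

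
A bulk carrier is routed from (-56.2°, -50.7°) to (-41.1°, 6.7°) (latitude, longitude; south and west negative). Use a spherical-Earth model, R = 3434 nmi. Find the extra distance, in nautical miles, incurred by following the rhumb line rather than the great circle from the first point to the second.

60 nmi

Great circle: cos σ = sin φ₁ sin φ₂ + cos φ₁ cos φ₂ cos Δλ,  σ = 0.6886 rad → d_gc = 2364.7 nmi
Rhumb line: Δψ = +0.4031, q = Δφ/Δψ = 0.6537, d_rh = R√(Δφ²+q²Δλ²) = 2424.3 nmi
Excess = 2424.3 − 2364.7 = 59.6 ≈ 60 nmi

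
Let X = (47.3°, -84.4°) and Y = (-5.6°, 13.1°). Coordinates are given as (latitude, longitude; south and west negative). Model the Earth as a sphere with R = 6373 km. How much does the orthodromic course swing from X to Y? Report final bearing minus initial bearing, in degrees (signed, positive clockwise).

+48.8°

Initial bearing θ₁ = atan2(sin Δλ cos φ₂, cos φ₁ sin φ₂ − sin φ₁ cos φ₂ cos Δλ) = 88.30°
Final bearing θ₂ = (initial bearing from the destination back to the start) + 180° = 137.07°
Δθ = θ₂ − θ₁ = +48.8°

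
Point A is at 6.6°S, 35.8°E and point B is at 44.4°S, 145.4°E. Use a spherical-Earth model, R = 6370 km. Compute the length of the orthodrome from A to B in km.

Haversine: a = sin²(Δφ/2)+cos φ₁ cos φ₂ sin²(Δλ/2) = 0.57883;  σ = 2·atan2(√a,√(1−a))
σ = 99.071° → d = Rσ = 6370·1.72912 = 11015 km

11015 km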